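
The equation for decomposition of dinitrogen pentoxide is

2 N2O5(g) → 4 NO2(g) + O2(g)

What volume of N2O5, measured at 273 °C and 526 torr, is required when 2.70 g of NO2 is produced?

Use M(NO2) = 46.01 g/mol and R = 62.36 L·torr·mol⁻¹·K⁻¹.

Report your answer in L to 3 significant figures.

n(NO2) = 2.700 / 46.01 = 0.05868 mol
n(N2O5) = (2/4) × 0.05868 = 0.02934 mol
V = nRT/P = 0.02934 × 62.36 × 546.15 / 526 = 1.900 L

1.90 L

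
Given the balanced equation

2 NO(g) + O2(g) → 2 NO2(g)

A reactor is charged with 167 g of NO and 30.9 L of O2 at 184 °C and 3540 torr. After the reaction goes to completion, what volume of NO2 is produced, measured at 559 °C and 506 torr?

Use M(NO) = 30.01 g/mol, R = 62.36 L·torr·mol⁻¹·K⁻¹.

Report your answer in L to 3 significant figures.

571 L

n(NO) = 167 / 30.01 = 5.565 mol
n(O2) = PV/RT = (3540 × 30.9) / (62.36 × 457.15) = 3.837 mol
For 5.565 mol NO, stoichiometry requires (1/2) × 5.565 = 2.783 mol O2; 3.837 mol is available, so NO is limiting.
n(NO2) = (2/2) × 5.565 = 5.565 mol
V(NO2) = nRT/P = 5.565 × 62.36 × 832.15 / 506 = 570.7 L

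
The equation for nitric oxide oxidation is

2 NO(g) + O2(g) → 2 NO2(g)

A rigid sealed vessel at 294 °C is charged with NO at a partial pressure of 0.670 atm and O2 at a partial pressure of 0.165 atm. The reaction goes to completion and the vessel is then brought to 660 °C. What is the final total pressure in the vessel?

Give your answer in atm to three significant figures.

1.10 atm

At constant V, partial pressures at 294 °C are proportional to moles, so apply stoichiometry directly to pressures.
P(O2) required for 0.670 atm of NO = (1/2) × 0.670 = 0.3350 atm; available 0.165 atm, so O2 is limiting.
P(NO) remaining = 0.670 − (2/1) × 0.165 = 0.3400 atm
P(gaseous products) = (2)/1 × 0.165 = 0.3300 atm
P_total at 294 °C = 0.3400 + 0.3300 = 0.6700 atm
Scaling to 660 °C: P = 0.6700 × 933.15/567.15 = 1.102 atm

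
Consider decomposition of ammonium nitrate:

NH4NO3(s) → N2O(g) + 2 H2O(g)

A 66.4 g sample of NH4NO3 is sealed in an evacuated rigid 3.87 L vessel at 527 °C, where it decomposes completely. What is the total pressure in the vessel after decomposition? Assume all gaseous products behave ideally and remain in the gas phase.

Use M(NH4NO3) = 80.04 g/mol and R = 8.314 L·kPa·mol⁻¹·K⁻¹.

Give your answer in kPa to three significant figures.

4280 kPa

n(NH4NO3) = 66.4 / 80.04 = 0.8296 mol
n(gas produced) = (3/1) × 0.8296 = 2.489 mol
P = nRT/V = 2.489 × 8.314 × 800.15 / 3.87 = 4279 kPa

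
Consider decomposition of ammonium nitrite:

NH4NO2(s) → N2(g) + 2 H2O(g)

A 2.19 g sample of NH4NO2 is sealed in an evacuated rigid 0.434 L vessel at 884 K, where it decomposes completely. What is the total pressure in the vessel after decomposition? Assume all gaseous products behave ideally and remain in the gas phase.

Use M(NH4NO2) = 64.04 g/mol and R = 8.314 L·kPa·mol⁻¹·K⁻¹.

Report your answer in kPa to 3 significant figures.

n(NH4NO2) = 2.19 / 64.04 = 0.03420 mol
n(gas produced) = (3/1) × 0.03420 = 0.1026 mol
P = nRT/V = 0.1026 × 8.314 × 884 / 0.434 = 1737 kPa

1740 kPa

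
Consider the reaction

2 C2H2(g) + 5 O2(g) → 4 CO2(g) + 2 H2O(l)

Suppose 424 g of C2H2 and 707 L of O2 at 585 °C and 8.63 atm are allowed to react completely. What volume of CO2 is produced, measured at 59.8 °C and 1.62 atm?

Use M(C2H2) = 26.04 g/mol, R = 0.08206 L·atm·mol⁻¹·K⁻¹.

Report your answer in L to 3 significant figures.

549 L

n(C2H2) = 424 / 26.04 = 16.28 mol
n(O2) = PV/RT = (8.63 × 707) / (0.08206 × 858.15) = 86.64 mol
For 16.28 mol C2H2, stoichiometry requires (5/2) × 16.28 = 40.70 mol O2; 86.64 mol is available, so C2H2 is limiting.
n(CO2) = (4/2) × 16.28 = 32.56 mol
V(CO2) = nRT/P = 32.56 × 0.08206 × 332.95 / 1.62 = 549.1 L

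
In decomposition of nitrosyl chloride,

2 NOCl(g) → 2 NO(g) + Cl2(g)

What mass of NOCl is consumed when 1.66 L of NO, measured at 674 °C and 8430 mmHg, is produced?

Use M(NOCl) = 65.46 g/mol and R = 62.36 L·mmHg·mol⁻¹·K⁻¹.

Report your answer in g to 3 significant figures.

15.5 g

n(NO) = PV/RT = (8430 × 1.66) / (62.36 × 947.15) = 0.2369 mol
n(NOCl) = (2/2) × 0.2369 = 0.2369 mol
m(NOCl) = 0.2369 × 65.46 = 15.51 g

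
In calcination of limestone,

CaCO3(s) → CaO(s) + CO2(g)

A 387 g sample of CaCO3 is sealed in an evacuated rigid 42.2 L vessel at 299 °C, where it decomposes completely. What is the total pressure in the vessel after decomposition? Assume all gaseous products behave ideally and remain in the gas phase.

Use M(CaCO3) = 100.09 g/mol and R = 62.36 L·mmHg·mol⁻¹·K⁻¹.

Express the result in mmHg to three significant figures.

n(CaCO3) = 387 / 100.09 = 3.867 mol
n(gas produced) = (1/1) × 3.867 = 3.867 mol
P = nRT/V = 3.867 × 62.36 × 572.15 / 42.2 = 3269 mmHg

3270 mmHg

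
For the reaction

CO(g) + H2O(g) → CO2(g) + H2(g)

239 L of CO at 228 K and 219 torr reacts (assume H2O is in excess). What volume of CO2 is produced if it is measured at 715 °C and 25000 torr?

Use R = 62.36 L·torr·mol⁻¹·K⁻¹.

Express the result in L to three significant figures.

n(CO) = PV/RT = (219 × 239) / (62.36 × 228) = 3.681 mol
n(CO2) = (1/1) × 3.681 = 3.681 mol
V = nRT/P = 3.681 × 62.36 × 988.15 / 25000 = 9.073 L

9.07 L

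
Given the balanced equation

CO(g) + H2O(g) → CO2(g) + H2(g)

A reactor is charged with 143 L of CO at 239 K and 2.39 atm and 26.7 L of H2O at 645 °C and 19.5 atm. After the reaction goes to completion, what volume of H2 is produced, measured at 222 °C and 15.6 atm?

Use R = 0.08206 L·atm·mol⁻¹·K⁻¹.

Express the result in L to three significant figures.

18.0 L

n(CO) = PV/RT = (2.39 × 143) / (0.08206 × 239) = 17.43 mol
n(H2O) = PV/RT = (19.5 × 26.7) / (0.08206 × 918.15) = 6.910 mol
For 17.43 mol CO, stoichiometry requires (1/1) × 17.43 = 17.43 mol H2O; 6.910 mol is available, so H2O is limiting.
n(H2) = (1/1) × 6.910 = 6.910 mol
V(H2) = nRT/P = 6.910 × 0.08206 × 495.15 / 15.6 = 18.00 L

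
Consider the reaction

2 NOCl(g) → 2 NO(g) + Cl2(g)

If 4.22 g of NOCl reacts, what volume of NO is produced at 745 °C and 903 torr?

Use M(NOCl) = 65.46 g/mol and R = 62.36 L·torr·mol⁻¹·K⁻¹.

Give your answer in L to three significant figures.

4.53 L

n(NOCl) = 4.220 / 65.46 = 0.06447 mol
n(NO) = (2/2) × 0.06447 = 0.06447 mol
V = nRT/P = 0.06447 × 62.36 × 1018.15 / 903 = 4.533 L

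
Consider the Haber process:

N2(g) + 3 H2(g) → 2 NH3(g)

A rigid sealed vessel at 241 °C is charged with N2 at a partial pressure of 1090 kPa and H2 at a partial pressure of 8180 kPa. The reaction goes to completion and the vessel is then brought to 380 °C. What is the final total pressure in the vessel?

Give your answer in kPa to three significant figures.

Because the vessel is rigid and T is held at 241 °C, work the stoichiometry in partial pressures (P_i = n_iRT/V).
P(H2) required for 1090 kPa of N2 = (3/1) × 1090 = 3270 kPa; available 8180 kPa, so N2 is limiting.
P(H2) remaining = 8180 − (3/1) × 1090 = 4910 kPa
P(gaseous products) = (2)/1 × 1090 = 2180 kPa
P_total at 241 °C = 4910 + 2180 = 7090 kPa
Scaling to 380 °C: P = 7090 × 653.15/514.15 = 9007 kPa

9010 kPa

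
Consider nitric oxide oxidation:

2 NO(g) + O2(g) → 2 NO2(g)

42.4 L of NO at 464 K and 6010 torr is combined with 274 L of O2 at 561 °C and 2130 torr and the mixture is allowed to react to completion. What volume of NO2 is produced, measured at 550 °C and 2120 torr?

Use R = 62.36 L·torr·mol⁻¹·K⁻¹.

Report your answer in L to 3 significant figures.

n(NO) = PV/RT = (6010 × 42.4) / (62.36 × 464) = 8.807 mol
n(O2) = PV/RT = (2130 × 274) / (62.36 × 834.15) = 11.22 mol
For 8.807 mol NO, stoichiometry requires (1/2) × 8.807 = 4.404 mol O2; 11.22 mol is available, so NO is limiting.
n(NO2) = (2/2) × 8.807 = 8.807 mol
V(NO2) = nRT/P = 8.807 × 62.36 × 823.15 / 2120 = 213.2 L

213 L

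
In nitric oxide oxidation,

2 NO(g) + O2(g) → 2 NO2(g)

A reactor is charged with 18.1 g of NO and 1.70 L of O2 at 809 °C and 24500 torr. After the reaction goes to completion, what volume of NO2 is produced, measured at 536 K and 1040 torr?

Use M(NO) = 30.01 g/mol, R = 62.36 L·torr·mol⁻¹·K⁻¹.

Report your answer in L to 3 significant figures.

n(NO) = 18.1 / 30.01 = 0.6031 mol
n(O2) = PV/RT = (24500 × 1.70) / (62.36 × 1082.15) = 0.6172 mol
For 0.6031 mol NO, stoichiometry requires (1/2) × 0.6031 = 0.3015 mol O2; 0.6172 mol is available, so NO is limiting.
n(NO2) = (2/2) × 0.6031 = 0.6031 mol
V(NO2) = nRT/P = 0.6031 × 62.36 × 536 / 1040 = 19.38 L

19.4 L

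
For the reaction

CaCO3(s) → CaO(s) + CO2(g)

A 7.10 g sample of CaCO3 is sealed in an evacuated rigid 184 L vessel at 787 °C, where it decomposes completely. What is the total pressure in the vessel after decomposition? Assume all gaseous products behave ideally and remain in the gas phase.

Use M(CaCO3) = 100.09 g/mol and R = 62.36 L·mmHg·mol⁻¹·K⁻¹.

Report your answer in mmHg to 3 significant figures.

25.5 mmHg

n(CaCO3) = 7.10 / 100.09 = 0.07094 mol
n(gas produced) = (1/1) × 0.07094 = 0.07094 mol
P = nRT/V = 0.07094 × 62.36 × 1060.15 / 184 = 25.49 mmHg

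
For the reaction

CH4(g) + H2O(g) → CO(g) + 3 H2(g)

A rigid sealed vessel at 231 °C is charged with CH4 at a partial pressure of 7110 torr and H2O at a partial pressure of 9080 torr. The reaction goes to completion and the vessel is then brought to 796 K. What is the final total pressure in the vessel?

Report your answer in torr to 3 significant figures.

Because the vessel is rigid and T is held at 231 °C, work the stoichiometry in partial pressures (P_i = n_iRT/V).
P(H2O) required for 7110 torr of CH4 = (1/1) × 7110 = 7110 torr; available 9080 torr, so CH4 is limiting.
P(H2O) remaining = 9080 − (1/1) × 7110 = 1970 torr
P(gaseous products) = (1+3)/1 × 7110 = 28440 torr
P_total at 231 °C = 1970 + 28440 = 30410 torr
Scaling to 796 K: P = 30410 × 796/504.15 = 48010 torr

48000 torr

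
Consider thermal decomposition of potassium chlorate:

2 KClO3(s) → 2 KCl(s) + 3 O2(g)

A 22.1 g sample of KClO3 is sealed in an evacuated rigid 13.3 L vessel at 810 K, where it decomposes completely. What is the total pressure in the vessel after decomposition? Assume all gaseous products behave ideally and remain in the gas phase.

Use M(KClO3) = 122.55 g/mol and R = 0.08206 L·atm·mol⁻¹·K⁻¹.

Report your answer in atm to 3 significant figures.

1.35 atm

n(KClO3) = 22.1 / 122.55 = 0.1803 mol
n(gas produced) = (3/2) × 0.1803 = 0.2704 mol
P = nRT/V = 0.2704 × 0.08206 × 810 / 13.3 = 1.351 atm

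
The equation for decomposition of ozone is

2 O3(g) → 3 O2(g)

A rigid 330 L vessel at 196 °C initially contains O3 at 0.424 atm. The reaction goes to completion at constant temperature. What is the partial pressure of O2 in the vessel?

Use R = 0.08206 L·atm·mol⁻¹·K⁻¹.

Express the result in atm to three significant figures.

0.636 atm

n(O3)₀ = PV/RT = (0.424 × 330) / (0.08206 × 469.15) = 3.634 mol
n(O2) = (3/2) × 3.634 = 5.451 mol
P(O2) = nRT/V = 5.451 × 0.08206 × 469.15 / 330 = 0.6359 atm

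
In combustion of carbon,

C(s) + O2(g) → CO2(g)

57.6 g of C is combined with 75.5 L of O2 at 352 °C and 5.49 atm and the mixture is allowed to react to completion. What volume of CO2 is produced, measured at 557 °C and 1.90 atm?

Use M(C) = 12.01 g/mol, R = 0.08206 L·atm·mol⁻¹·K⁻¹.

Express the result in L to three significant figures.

n(C) = 57.6 / 12.01 = 4.796 mol
n(O2) = PV/RT = (5.49 × 75.5) / (0.08206 × 625.15) = 8.080 mol
For 4.796 mol C, stoichiometry requires (1/1) × 4.796 = 4.796 mol O2; 8.080 mol is available, so C is limiting.
n(CO2) = (1/1) × 4.796 = 4.796 mol
V(CO2) = nRT/P = 4.796 × 0.08206 × 830.15 / 1.90 = 172.0 L

172 L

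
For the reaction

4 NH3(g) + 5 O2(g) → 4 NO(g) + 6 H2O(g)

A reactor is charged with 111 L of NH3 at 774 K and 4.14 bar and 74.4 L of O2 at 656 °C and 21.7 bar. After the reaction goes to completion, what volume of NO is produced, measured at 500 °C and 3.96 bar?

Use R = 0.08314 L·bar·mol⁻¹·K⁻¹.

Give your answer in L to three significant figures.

116 L

n(NH3) = PV/RT = (4.14 × 111) / (0.08314 × 774) = 7.141 mol
n(O2) = PV/RT = (21.7 × 74.4) / (0.08314 × 929.15) = 20.90 mol
For 7.141 mol NH3, stoichiometry requires (5/4) × 7.141 = 8.926 mol O2; 20.90 mol is available, so NH3 is limiting.
n(NO) = (4/4) × 7.141 = 7.141 mol
V(NO) = nRT/P = 7.141 × 0.08314 × 773.15 / 3.96 = 115.9 L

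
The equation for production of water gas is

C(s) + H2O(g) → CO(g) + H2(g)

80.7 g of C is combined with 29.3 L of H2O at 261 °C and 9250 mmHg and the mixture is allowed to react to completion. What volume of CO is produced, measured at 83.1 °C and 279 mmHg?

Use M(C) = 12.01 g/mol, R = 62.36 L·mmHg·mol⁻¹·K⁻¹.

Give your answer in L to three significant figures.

535 L

n(C) = 80.7 / 12.01 = 6.719 mol
n(H2O) = PV/RT = (9250 × 29.3) / (62.36 × 534.15) = 8.137 mol
For 6.719 mol C, stoichiometry requires (1/1) × 6.719 = 6.719 mol H2O; 8.137 mol is available, so C is limiting.
n(CO) = (1/1) × 6.719 = 6.719 mol
V(CO) = nRT/P = 6.719 × 62.36 × 356.25 / 279 = 535.0 L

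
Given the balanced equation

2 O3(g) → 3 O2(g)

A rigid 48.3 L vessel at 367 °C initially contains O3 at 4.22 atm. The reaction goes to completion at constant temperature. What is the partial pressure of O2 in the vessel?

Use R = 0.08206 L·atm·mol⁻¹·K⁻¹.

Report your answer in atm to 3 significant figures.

6.33 atm

n(O3)₀ = PV/RT = (4.22 × 48.3) / (0.08206 × 640.15) = 3.880 mol
n(O2) = (3/2) × 3.880 = 5.820 mol
P(O2) = nRT/V = 5.820 × 0.08206 × 640.15 / 48.3 = 6.330 atm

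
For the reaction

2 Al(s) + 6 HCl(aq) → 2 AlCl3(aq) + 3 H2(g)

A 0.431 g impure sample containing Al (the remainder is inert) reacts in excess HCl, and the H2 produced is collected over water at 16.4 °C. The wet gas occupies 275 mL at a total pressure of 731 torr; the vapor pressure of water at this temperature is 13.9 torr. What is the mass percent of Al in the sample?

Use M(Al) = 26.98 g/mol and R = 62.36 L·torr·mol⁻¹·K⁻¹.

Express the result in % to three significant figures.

P(H2) = 731 − 13.9 = 717.1 torr
n(H2) = PV/RT = (717.1 × 0.2750) / (62.36 × 289.55) = 0.01092 mol
n(Al) = (2/3) × 0.01092 = 0.007280 mol
m(Al) = 0.007280 × 26.98 = 0.1964 g
%Al = 0.1964 / 0.431 × 100 = 45.57%

45.6 %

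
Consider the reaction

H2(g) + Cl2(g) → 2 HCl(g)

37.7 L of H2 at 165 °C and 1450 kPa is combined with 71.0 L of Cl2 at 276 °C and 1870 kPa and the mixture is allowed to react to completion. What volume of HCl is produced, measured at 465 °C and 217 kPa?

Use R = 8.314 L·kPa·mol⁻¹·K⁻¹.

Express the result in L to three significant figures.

849 L

n(H2) = PV/RT = (1450 × 37.7) / (8.314 × 438.15) = 15.01 mol
n(Cl2) = PV/RT = (1870 × 71.0) / (8.314 × 549.15) = 29.08 mol
For 15.01 mol H2, stoichiometry requires (1/1) × 15.01 = 15.01 mol Cl2; 29.08 mol is available, so H2 is limiting.
n(HCl) = (2/1) × 15.01 = 30.02 mol
V(HCl) = nRT/P = 30.02 × 8.314 × 738.15 / 217 = 849.0 L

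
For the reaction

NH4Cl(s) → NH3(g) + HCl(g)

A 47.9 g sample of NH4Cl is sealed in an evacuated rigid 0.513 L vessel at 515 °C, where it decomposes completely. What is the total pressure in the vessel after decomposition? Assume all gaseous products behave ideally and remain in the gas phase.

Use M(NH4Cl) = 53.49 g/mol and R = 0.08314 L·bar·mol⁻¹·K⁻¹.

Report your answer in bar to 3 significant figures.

n(NH4Cl) = 47.9 / 53.49 = 0.8955 mol
n(gas produced) = (2/1) × 0.8955 = 1.791 mol
P = nRT/V = 1.791 × 0.08314 × 788.15 / 0.513 = 228.8 bar

229 bar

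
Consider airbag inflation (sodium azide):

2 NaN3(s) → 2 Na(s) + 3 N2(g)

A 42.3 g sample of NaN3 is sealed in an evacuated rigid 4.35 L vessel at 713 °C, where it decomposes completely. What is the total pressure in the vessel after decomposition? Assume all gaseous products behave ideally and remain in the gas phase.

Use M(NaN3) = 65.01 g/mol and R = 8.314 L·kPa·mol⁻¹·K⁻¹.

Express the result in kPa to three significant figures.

1840 kPa

n(NaN3) = 42.3 / 65.01 = 0.6507 mol
n(gas produced) = (3/2) × 0.6507 = 0.9760 mol
P = nRT/V = 0.9760 × 8.314 × 986.15 / 4.35 = 1840 kPa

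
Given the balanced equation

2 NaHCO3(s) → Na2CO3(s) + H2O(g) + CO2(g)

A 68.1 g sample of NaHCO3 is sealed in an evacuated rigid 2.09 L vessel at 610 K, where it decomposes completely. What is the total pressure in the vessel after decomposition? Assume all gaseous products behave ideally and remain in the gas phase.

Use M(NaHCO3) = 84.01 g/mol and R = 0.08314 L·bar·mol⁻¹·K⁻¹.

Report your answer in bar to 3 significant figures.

19.7 bar

n(NaHCO3) = 68.1 / 84.01 = 0.8106 mol
n(gas produced) = (2/2) × 0.8106 = 0.8106 mol
P = nRT/V = 0.8106 × 0.08314 × 610 / 2.09 = 19.67 bar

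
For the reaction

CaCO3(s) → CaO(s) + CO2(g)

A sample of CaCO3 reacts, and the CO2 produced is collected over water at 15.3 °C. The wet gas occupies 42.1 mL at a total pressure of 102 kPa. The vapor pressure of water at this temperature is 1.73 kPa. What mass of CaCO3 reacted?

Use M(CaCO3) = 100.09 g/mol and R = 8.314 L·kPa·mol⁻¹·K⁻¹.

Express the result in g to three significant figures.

0.176 g

P(CO2) = 102 − 1.73 = 100.3 kPa
n(CO2) = PV/RT = (100.3 × 0.04210) / (8.314 × 288.45) = 0.001761 mol
n(CaCO3) = (1/1) × 0.001761 = 0.001761 mol
m(CaCO3) = 0.001761 × 100.09 = 0.1763 g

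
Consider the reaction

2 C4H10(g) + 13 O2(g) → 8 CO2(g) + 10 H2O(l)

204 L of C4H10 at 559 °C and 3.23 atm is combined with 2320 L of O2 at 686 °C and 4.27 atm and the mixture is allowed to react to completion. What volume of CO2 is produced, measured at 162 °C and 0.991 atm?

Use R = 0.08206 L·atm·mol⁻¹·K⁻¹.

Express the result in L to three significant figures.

1390 L

n(C4H10) = PV/RT = (3.23 × 204) / (0.08206 × 832.15) = 9.649 mol
n(O2) = PV/RT = (4.27 × 2320) / (0.08206 × 959.15) = 125.9 mol
For 9.649 mol C4H10, stoichiometry requires (13/2) × 9.649 = 62.72 mol O2; 125.9 mol is available, so C4H10 is limiting.
n(CO2) = (8/2) × 9.649 = 38.60 mol
V(CO2) = nRT/P = 38.60 × 0.08206 × 435.15 / 0.991 = 1391 L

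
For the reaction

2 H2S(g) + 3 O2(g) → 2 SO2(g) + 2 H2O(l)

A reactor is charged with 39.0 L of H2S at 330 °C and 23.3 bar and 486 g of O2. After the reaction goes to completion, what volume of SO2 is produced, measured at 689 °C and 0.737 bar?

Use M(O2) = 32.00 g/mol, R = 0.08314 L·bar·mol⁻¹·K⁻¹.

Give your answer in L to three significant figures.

n(H2S) = PV/RT = (23.3 × 39.0) / (0.08314 × 603.15) = 18.12 mol
n(O2) = 486 / 32.00 = 15.19 mol
For 18.12 mol H2S, stoichiometry requires (3/2) × 18.12 = 27.18 mol O2; 15.19 mol is available, so O2 is limiting.
n(SO2) = (2/3) × 15.19 = 10.13 mol
V(SO2) = nRT/P = 10.13 × 0.08314 × 962.15 / 0.737 = 1099 L

1100 L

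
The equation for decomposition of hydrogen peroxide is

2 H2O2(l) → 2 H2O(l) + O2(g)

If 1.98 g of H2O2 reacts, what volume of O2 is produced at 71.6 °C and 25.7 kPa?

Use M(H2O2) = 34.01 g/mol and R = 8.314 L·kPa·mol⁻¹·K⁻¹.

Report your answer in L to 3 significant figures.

n(H2O2) = 1.980 / 34.01 = 0.05822 mol
n(O2) = (1/2) × 0.05822 = 0.02911 mol
V = nRT/P = 0.02911 × 8.314 × 344.75 / 25.7 = 3.247 L

3.25 L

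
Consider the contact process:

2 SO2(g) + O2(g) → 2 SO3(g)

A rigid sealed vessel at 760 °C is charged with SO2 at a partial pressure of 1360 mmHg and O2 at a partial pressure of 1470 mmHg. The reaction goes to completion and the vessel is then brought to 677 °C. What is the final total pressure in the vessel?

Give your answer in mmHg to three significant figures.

1980 mmHg

At constant V, partial pressures at 760 °C are proportional to moles, so apply stoichiometry directly to pressures.
P(O2) required for 1360 mmHg of SO2 = (1/2) × 1360 = 680.0 mmHg; available 1470 mmHg, so SO2 is limiting.
P(O2) remaining = 1470 − (1/2) × 1360 = 790.0 mmHg
P(gaseous products) = (2)/2 × 1360 = 1360 mmHg
P_total at 760 °C = 790.0 + 1360 = 2150 mmHg
Scaling to 677 °C: P = 2150 × 950.15/1033.15 = 1977 mmHg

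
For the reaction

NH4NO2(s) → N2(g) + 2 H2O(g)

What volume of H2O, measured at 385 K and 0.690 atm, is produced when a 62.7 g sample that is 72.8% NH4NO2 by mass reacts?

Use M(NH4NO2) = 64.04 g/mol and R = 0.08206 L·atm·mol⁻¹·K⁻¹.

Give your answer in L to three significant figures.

mass of NH4NO2 = 62.7 × 72.8/100 = 45.65 g
n(NH4NO2) = 45.65 / 64.04 = 0.7128 mol
n(H2O) = (2/1) × 0.7128 = 1.426 mol
V = nRT/P = 1.426 × 0.08206 × 385 / 0.690 = 65.29 L

65.3 L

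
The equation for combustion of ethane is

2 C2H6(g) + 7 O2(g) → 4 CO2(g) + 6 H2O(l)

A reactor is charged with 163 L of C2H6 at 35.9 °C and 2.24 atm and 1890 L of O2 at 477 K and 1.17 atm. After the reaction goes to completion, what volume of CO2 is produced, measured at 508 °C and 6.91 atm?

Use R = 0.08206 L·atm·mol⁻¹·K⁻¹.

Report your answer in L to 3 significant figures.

n(C2H6) = PV/RT = (2.24 × 163) / (0.08206 × 309.05) = 14.40 mol
n(O2) = PV/RT = (1.17 × 1890) / (0.08206 × 477) = 56.49 mol
For 14.40 mol C2H6, stoichiometry requires (7/2) × 14.40 = 50.40 mol O2; 56.49 mol is available, so C2H6 is limiting.
n(CO2) = (4/2) × 14.40 = 28.80 mol
V(CO2) = nRT/P = 28.80 × 0.08206 × 781.15 / 6.91 = 267.2 L

267 L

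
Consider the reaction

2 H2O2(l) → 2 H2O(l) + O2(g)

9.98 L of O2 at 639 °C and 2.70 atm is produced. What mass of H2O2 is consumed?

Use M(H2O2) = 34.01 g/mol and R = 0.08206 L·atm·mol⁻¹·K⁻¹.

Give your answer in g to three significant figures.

24.5 g

n(O2) = PV/RT = (2.70 × 9.98) / (0.08206 × 912.15) = 0.3600 mol
n(H2O2) = (2/1) × 0.3600 = 0.7200 mol
m(H2O2) = 0.7200 × 34.01 = 24.49 g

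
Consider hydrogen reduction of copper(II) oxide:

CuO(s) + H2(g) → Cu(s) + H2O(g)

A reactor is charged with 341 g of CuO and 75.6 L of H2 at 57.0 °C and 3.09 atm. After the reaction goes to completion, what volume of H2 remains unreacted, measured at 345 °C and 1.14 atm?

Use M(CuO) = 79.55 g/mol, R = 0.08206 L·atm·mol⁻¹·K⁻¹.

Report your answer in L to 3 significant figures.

n(CuO) = 341 / 79.55 = 4.287 mol
n(H2) = PV/RT = (3.09 × 75.6) / (0.08206 × 330.15) = 8.623 mol
For 4.287 mol CuO, stoichiometry requires (1/1) × 4.287 = 4.287 mol H2; 8.623 mol is available, so CuO is limiting.
n(H2) consumed = (1/1) × 4.287 = 4.287 mol; remaining = 8.623 − 4.287 = 4.336 mol
V(H2) = nRT/P = 4.336 × 0.08206 × 618.15 / 1.14 = 192.9 L

193 L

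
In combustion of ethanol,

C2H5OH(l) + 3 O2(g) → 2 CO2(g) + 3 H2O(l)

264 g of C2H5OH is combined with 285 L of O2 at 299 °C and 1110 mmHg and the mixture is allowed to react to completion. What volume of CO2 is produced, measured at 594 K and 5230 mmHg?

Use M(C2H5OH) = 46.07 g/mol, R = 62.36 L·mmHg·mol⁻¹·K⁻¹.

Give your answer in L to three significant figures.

41.9 L

n(C2H5OH) = 264 / 46.07 = 5.730 mol
n(O2) = PV/RT = (1110 × 285) / (62.36 × 572.15) = 8.866 mol
For 5.730 mol C2H5OH, stoichiometry requires (3/1) × 5.730 = 17.19 mol O2; 8.866 mol is available, so O2 is limiting.
n(CO2) = (2/3) × 8.866 = 5.911 mol
V(CO2) = nRT/P = 5.911 × 62.36 × 594 / 5230 = 41.87 L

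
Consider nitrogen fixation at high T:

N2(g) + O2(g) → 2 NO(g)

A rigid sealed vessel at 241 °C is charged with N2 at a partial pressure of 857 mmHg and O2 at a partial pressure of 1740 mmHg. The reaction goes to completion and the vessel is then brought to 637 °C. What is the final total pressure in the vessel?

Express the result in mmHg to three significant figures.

At constant V, partial pressures at 241 °C are proportional to moles, so apply stoichiometry directly to pressures.
P(O2) required for 857 mmHg of N2 = (1/1) × 857 = 857.0 mmHg; available 1740 mmHg, so N2 is limiting.
P(O2) remaining = 1740 − (1/1) × 857 = 883.0 mmHg
P(gaseous products) = (2)/1 × 857 = 1714 mmHg
P_total at 241 °C = 883.0 + 1714 = 2597 mmHg
Scaling to 637 °C: P = 2597 × 910.15/514.15 = 4597 mmHg

4600 mmHg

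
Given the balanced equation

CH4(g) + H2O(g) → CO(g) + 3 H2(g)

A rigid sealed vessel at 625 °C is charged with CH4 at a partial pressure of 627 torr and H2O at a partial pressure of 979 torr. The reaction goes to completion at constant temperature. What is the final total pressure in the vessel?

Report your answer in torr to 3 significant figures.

2860 torr

At constant V, partial pressures at 625 °C are proportional to moles, so apply stoichiometry directly to pressures.
P(H2O) required for 627 torr of CH4 = (1/1) × 627 = 627.0 torr; available 979 torr, so CH4 is limiting.
P(H2O) remaining = 979 − (1/1) × 627 = 352.0 torr
P(gaseous products) = (1+3)/1 × 627 = 2508 torr
P_total at 625 °C = 352.0 + 2508 = 2860 torr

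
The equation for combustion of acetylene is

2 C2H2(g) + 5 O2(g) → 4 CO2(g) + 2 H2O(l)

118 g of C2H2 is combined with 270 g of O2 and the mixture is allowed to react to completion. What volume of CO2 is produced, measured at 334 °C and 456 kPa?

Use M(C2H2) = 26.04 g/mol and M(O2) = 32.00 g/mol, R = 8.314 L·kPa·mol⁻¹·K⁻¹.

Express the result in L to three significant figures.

74.7 L

n(C2H2) = 118 / 26.04 = 4.531 mol
n(O2) = 270 / 32.00 = 8.438 mol
For 4.531 mol C2H2, stoichiometry requires (5/2) × 4.531 = 11.33 mol O2; 8.438 mol is available, so O2 is limiting.
n(CO2) = (4/5) × 8.438 = 6.750 mol
V(CO2) = nRT/P = 6.750 × 8.314 × 607.15 / 456 = 74.72 L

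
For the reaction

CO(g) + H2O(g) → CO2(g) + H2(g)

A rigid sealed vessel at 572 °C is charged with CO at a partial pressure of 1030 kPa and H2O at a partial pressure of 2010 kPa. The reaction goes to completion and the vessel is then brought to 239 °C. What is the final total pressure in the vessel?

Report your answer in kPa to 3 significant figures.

1840 kPa

At constant V, partial pressures at 572 °C are proportional to moles, so apply stoichiometry directly to pressures.
P(H2O) required for 1030 kPa of CO = (1/1) × 1030 = 1030 kPa; available 2010 kPa, so CO is limiting.
P(H2O) remaining = 2010 − (1/1) × 1030 = 980.0 kPa
P(gaseous products) = (1+1)/1 × 1030 = 2060 kPa
P_total at 572 °C = 980.0 + 2060 = 3040 kPa
Scaling to 239 °C: P = 3040 × 512.15/845.15 = 1842 kPa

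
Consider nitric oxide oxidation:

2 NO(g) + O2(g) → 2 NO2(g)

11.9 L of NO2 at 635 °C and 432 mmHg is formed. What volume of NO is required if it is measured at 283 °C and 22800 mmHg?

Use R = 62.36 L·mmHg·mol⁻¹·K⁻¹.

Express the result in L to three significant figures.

0.138 L

n(NO2) = PV/RT = (432 × 11.9) / (62.36 × 908.15) = 0.09078 mol
n(NO) = (2/2) × 0.09078 = 0.09078 mol
V = nRT/P = 0.09078 × 62.36 × 556.15 / 22800 = 0.1381 L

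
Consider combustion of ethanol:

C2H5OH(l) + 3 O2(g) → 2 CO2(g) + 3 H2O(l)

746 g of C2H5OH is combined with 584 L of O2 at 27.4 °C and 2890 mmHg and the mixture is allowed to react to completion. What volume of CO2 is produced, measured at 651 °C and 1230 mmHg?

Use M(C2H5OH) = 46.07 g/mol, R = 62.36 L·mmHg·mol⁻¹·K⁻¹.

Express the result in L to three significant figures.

1520 L

n(C2H5OH) = 746 / 46.07 = 16.19 mol
n(O2) = PV/RT = (2890 × 584) / (62.36 × 300.55) = 90.05 mol
For 16.19 mol C2H5OH, stoichiometry requires (3/1) × 16.19 = 48.57 mol O2; 90.05 mol is available, so C2H5OH is limiting.
n(CO2) = (2/1) × 16.19 = 32.38 mol
V(CO2) = nRT/P = 32.38 × 62.36 × 924.15 / 1230 = 1517 L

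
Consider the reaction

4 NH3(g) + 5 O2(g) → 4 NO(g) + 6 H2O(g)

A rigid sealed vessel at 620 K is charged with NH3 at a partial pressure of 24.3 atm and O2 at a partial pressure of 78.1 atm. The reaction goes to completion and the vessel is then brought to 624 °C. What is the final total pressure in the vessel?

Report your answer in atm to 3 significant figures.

157 atm

With V and T fixed, P_i ∝ n_i, so the mole ratios apply directly to partial pressures at 620 K.
P(O2) required for 24.3 atm of NH3 = (5/4) × 24.3 = 30.38 atm; available 78.1 atm, so NH3 is limiting.
P(O2) remaining = 78.1 − (5/4) × 24.3 = 47.72 atm
P(gaseous products) = (4+6)/4 × 24.3 = 60.75 atm
P_total at 620 K = 47.72 + 60.75 = 108.5 atm
Scaling to 624 °C: P = 108.5 × 897.15/620 = 157.0 atm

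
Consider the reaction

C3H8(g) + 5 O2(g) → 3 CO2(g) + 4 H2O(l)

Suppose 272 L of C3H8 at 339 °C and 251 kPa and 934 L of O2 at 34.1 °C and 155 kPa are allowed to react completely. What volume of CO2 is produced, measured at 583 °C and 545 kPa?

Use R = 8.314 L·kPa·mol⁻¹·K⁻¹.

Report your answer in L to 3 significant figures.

444 L

n(C3H8) = PV/RT = (251 × 272) / (8.314 × 612.15) = 13.41 mol
n(O2) = PV/RT = (155 × 934) / (8.314 × 307.25) = 56.67 mol
For 13.41 mol C3H8, stoichiometry requires (5/1) × 13.41 = 67.05 mol O2; 56.67 mol is available, so O2 is limiting.
n(CO2) = (3/5) × 56.67 = 34.00 mol
V(CO2) = nRT/P = 34.00 × 8.314 × 856.15 / 545 = 444.1 L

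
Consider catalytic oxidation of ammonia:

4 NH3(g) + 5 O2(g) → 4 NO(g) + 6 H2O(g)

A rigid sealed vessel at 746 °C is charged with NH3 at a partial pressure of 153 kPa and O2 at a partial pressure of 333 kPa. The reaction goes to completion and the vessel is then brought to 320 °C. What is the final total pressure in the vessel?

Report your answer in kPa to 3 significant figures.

Because the vessel is rigid and T is held at 746 °C, work the stoichiometry in partial pressures (P_i = n_iRT/V).
P(O2) required for 153 kPa of NH3 = (5/4) × 153 = 191.2 kPa; available 333 kPa, so NH3 is limiting.
P(O2) remaining = 333 − (5/4) × 153 = 141.8 kPa
P(gaseous products) = (4+6)/4 × 153 = 382.5 kPa
P_total at 746 °C = 141.8 + 382.5 = 524.3 kPa
Scaling to 320 °C: P = 524.3 × 593.15/1019.15 = 305.1 kPa

305 kPa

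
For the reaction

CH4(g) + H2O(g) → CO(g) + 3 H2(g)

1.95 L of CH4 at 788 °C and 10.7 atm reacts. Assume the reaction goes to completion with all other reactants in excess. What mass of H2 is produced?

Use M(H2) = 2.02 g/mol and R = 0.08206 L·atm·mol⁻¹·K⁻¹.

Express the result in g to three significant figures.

1.45 g

n(CH4) = PV/RT = (10.7 × 1.95) / (0.08206 × 1061.15) = 0.2396 mol
n(H2) = (3/1) × 0.2396 = 0.7188 mol
m(H2) = 0.7188 × 2.02 = 1.452 g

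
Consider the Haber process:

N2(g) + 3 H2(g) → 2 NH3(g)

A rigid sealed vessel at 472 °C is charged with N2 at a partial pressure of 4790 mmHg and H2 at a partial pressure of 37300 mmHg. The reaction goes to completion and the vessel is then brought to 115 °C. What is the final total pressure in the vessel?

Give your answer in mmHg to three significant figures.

16900 mmHg

At constant V, partial pressures at 472 °C are proportional to moles, so apply stoichiometry directly to pressures.
P(H2) required for 4790 mmHg of N2 = (3/1) × 4790 = 14370 mmHg; available 37300 mmHg, so N2 is limiting.
P(H2) remaining = 37300 − (3/1) × 4790 = 22930 mmHg
P(gaseous products) = (2)/1 × 4790 = 9580 mmHg
P_total at 472 °C = 22930 + 9580 = 32510 mmHg
Scaling to 115 °C: P = 32510 × 388.15/745.15 = 16930 mmHg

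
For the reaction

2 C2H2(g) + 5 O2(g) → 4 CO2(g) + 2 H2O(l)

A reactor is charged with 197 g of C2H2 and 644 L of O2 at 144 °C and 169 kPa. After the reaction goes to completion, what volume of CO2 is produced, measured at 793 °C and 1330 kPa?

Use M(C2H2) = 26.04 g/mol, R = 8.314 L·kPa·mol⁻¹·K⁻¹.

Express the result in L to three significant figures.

n(C2H2) = 197 / 26.04 = 7.565 mol
n(O2) = PV/RT = (169 × 644) / (8.314 × 417.15) = 31.38 mol
For 7.565 mol C2H2, stoichiometry requires (5/2) × 7.565 = 18.91 mol O2; 31.38 mol is available, so C2H2 is limiting.
n(CO2) = (4/2) × 7.565 = 15.13 mol
V(CO2) = nRT/P = 15.13 × 8.314 × 1066.15 / 1330 = 100.8 L

101 L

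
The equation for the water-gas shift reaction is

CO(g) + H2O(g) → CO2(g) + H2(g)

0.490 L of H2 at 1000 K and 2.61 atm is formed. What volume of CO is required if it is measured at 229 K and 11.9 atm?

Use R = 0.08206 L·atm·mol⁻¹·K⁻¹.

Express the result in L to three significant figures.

0.0246 L

n(H2) = PV/RT = (2.61 × 0.490) / (0.08206 × 1000) = 0.01558 mol
n(CO) = (1/1) × 0.01558 = 0.01558 mol
V = nRT/P = 0.01558 × 0.08206 × 229 / 11.9 = 0.02460 L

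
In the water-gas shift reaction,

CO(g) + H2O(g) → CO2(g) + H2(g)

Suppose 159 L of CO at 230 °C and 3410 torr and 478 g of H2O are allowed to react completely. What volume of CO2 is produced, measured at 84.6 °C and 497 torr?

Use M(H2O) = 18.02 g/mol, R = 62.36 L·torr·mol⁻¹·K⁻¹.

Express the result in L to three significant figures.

776 L

n(CO) = PV/RT = (3410 × 159) / (62.36 × 503.15) = 17.28 mol
n(H2O) = 478 / 18.02 = 26.53 mol
For 17.28 mol CO, stoichiometry requires (1/1) × 17.28 = 17.28 mol H2O; 26.53 mol is available, so CO is limiting.
n(CO2) = (1/1) × 17.28 = 17.28 mol
V(CO2) = nRT/P = 17.28 × 62.36 × 357.75 / 497 = 775.7 L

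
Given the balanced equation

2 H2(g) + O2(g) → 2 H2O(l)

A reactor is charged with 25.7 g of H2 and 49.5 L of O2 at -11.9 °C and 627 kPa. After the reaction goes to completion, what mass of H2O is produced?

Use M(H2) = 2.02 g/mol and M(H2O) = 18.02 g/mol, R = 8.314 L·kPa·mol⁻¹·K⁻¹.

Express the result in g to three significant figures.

n(H2) = 25.7 / 2.02 = 12.72 mol
n(O2) = PV/RT = (627 × 49.5) / (8.314 × 261.25) = 14.29 mol
For 12.72 mol H2, stoichiometry requires (1/2) × 12.72 = 6.360 mol O2; 14.29 mol is available, so H2 is limiting.
n(H2O) = (2/2) × 12.72 = 12.72 mol
m(H2O) = 12.72 × 18.02 = 229.2 g

229 g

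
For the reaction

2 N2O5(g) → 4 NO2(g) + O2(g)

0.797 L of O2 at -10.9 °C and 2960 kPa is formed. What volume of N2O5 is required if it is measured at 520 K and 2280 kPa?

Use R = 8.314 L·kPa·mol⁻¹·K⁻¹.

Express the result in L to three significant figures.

n(O2) = PV/RT = (2960 × 0.797) / (8.314 × 262.25) = 1.082 mol
n(N2O5) = (2/1) × 1.082 = 2.164 mol
V = nRT/P = 2.164 × 8.314 × 520 / 2280 = 4.103 L

4.10 L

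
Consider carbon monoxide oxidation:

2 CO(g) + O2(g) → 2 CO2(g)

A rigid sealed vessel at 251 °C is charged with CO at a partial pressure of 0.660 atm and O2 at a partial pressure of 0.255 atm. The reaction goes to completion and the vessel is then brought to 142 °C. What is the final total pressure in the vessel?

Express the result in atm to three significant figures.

With V and T fixed, P_i ∝ n_i, so the mole ratios apply directly to partial pressures at 251 °C.
P(O2) required for 0.660 atm of CO = (1/2) × 0.660 = 0.3300 atm; available 0.255 atm, so O2 is limiting.
P(CO) remaining = 0.660 − (2/1) × 0.255 = 0.1500 atm
P(gaseous products) = (2)/1 × 0.255 = 0.5100 atm
P_total at 251 °C = 0.1500 + 0.5100 = 0.6600 atm
Scaling to 142 °C: P = 0.6600 × 415.15/524.15 = 0.5227 atm

0.523 atm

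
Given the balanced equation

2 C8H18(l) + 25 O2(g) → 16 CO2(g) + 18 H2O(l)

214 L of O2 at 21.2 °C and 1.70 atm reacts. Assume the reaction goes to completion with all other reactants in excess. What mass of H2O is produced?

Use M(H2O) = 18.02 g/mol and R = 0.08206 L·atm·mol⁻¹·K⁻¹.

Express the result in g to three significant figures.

n(O2) = PV/RT = (1.70 × 214) / (0.08206 × 294.35) = 15.06 mol
n(H2O) = (18/25) × 15.06 = 10.84 mol
m(H2O) = 10.84 × 18.02 = 195.3 g

195 g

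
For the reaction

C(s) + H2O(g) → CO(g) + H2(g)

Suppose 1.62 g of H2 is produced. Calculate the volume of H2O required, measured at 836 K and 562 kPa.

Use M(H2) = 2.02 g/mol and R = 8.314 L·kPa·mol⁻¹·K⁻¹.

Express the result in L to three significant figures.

n(H2) = 1.620 / 2.02 = 0.8020 mol
n(H2O) = (1/1) × 0.8020 = 0.8020 mol
V = nRT/P = 0.8020 × 8.314 × 836 / 562 = 9.919 L

9.92 L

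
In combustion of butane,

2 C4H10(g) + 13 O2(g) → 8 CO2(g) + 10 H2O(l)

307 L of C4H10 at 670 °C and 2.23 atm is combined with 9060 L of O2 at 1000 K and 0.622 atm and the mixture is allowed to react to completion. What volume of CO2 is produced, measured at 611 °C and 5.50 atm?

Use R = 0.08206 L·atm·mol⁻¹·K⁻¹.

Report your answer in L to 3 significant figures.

467 L

n(C4H10) = PV/RT = (2.23 × 307) / (0.08206 × 943.15) = 8.846 mol
n(O2) = PV/RT = (0.622 × 9060) / (0.08206 × 1000) = 68.67 mol
For 8.846 mol C4H10, stoichiometry requires (13/2) × 8.846 = 57.50 mol O2; 68.67 mol is available, so C4H10 is limiting.
n(CO2) = (8/2) × 8.846 = 35.38 mol
V(CO2) = nRT/P = 35.38 × 0.08206 × 884.15 / 5.50 = 466.7 L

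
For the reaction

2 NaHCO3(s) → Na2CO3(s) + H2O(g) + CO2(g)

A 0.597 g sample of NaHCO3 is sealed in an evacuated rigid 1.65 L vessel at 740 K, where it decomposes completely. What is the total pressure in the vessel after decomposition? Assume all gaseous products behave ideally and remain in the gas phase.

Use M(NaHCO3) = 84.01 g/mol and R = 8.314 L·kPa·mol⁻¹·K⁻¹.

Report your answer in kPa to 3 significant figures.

26.5 kPa

n(NaHCO3) = 0.597 / 84.01 = 0.007106 mol
n(gas produced) = (2/2) × 0.007106 = 0.007106 mol
P = nRT/V = 0.007106 × 8.314 × 740 / 1.65 = 26.50 kPa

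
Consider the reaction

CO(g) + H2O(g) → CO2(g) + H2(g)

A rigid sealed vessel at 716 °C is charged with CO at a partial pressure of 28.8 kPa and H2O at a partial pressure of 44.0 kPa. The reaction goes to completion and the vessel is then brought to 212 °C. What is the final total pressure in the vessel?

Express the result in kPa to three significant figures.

At constant V, partial pressures at 716 °C are proportional to moles, so apply stoichiometry directly to pressures.
P(H2O) required for 28.8 kPa of CO = (1/1) × 28.8 = 28.80 kPa; available 44.0 kPa, so CO is limiting.
P(H2O) remaining = 44.0 − (1/1) × 28.8 = 15.20 kPa
P(gaseous products) = (1+1)/1 × 28.8 = 57.60 kPa
P_total at 716 °C = 15.20 + 57.60 = 72.80 kPa
Scaling to 212 °C: P = 72.80 × 485.15/989.15 = 35.71 kPa

35.7 kPa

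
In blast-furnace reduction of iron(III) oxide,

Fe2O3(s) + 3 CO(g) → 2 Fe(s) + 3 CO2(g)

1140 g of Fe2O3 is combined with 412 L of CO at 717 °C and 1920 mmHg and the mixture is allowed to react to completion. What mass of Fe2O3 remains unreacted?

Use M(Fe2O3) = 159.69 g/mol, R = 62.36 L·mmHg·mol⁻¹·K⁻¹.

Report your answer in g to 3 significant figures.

458 g

n(Fe2O3) = 1140 / 159.69 = 7.139 mol
n(CO) = PV/RT = (1920 × 412) / (62.36 × 990.15) = 12.81 mol
For 7.139 mol Fe2O3, stoichiometry requires (3/1) × 7.139 = 21.42 mol CO; 12.81 mol is available, so CO is limiting.
n(Fe2O3) consumed = (1/3) × 12.81 = 4.270 mol; remaining = 7.139 − 4.270 = 2.869 mol
m(Fe2O3) = 2.869 × 159.69 = 458.2 g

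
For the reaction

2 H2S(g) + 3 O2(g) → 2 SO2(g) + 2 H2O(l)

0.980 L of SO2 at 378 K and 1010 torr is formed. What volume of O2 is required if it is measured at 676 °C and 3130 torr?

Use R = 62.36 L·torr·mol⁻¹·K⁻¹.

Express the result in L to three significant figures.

1.19 L

n(SO2) = PV/RT = (1010 × 0.980) / (62.36 × 378) = 0.04199 mol
n(O2) = (3/2) × 0.04199 = 0.06298 mol
V = nRT/P = 0.06298 × 62.36 × 949.15 / 3130 = 1.191 L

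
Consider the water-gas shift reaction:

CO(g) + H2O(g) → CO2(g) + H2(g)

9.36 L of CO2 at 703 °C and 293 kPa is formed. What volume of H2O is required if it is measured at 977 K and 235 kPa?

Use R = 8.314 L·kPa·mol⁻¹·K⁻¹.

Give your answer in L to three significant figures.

11.7 L

n(CO2) = PV/RT = (293 × 9.36) / (8.314 × 976.15) = 0.3379 mol
n(H2O) = (1/1) × 0.3379 = 0.3379 mol
V = nRT/P = 0.3379 × 8.314 × 977 / 235 = 11.68 L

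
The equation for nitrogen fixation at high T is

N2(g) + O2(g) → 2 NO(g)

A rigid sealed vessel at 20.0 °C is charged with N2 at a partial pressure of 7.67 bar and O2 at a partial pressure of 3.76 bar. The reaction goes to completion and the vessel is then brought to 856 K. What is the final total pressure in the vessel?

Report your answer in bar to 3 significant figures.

At constant V, partial pressures at 20.0 °C are proportional to moles, so apply stoichiometry directly to pressures.
P(O2) required for 7.67 bar of N2 = (1/1) × 7.67 = 7.670 bar; available 3.76 bar, so O2 is limiting.
P(N2) remaining = 7.67 − (1/1) × 3.76 = 3.910 bar
P(gaseous products) = (2)/1 × 3.76 = 7.520 bar
P_total at 20.0 °C = 3.910 + 7.520 = 11.43 bar
Scaling to 856 K: P = 11.43 × 856/293.15 = 33.38 bar

33.4 bar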